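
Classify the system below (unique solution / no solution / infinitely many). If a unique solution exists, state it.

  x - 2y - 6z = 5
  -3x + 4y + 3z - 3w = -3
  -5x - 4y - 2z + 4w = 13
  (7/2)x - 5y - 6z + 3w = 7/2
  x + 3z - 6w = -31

no solution

Row-reduce:
R2 ← R2 + 3·R1.
R3 ← R3 + 5·R1.
R4 ← R4 − 7/2·R1.
R5 ← R5 − 1·R1.
R2 ← R2 / (-2).
R1 ← R1 + 2·R2.
R3 ← R3 + 14·R2.
R4 ← R4 − 2·R2.
R5 ← R5 − 2·R2.
R3 ← R3 / (73).
R1 ← R1 − 9·R3.
R2 ← R2 − 15/2·R3.
R5 ← R5 + 6·R3.
Swap R4 and R5.
R4 ← R4 / (-507/73).
R1 ← R1 + 6/73·R4.
R2 ← R2 + 78/73·R4.
R3 ← R3 − 25/73·R4.
Row 5 reduces to 0 = -2, a contradiction. The system is inconsistent.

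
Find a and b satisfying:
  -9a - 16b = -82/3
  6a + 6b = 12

Row-reduce the augmented matrix:
R1 ← R1 / (-9).
R2 ← R2 − 6·R1.
R2 ← R2 / (-14/3).
R1 ← R1 − 16/9·R2.
Reading off the reduced rows gives a = 2/3, b = 4/3.

a = 2/3, b = 4/3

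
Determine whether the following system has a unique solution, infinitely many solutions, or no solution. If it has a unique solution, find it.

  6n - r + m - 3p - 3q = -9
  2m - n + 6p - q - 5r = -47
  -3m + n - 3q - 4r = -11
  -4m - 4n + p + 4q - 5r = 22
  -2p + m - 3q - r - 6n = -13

m = -4, n = 0, p = -4, q = 5, r = 2

Row-reduce the augmented matrix:
R2 ← R2 − 2·R1.
R3 ← R3 + 3·R1.
R4 ← R4 + 4·R1.
R5 ← R5 − 1·R1.
R2 ← R2 / (-13).
R1 ← R1 − 6·R2.
R3 ← R3 − 19·R2.
R4 ← R4 − 20·R2.
R5 ← R5 + 12·R2.
R3 ← R3 / (111/13).
R1 ← R1 − 33/13·R3.
R2 ← R2 + 12/13·R3.
R4 ← R4 − 97/13·R3.
R5 ← R5 + 131/13·R3.
R4 ← R4 / (421/111).
R1 ← R1 − 26/37·R4.
R2 ← R2 + 33/37·R4.
R3 ← R3 + 61/111·R4.
R5 ← R5 + 1127/111·R4.
R5 ← R5 / (-8623/421).
R1 ← R1 − 707/421·R5.
R2 ← R2 + 784/421·R5.
R3 ← R3 + 785/421·R5.
R4 ← R4 + 407/421·R5.
Reading off the reduced rows gives m = -4, n = 0, p = -4, q = 5, r = 2.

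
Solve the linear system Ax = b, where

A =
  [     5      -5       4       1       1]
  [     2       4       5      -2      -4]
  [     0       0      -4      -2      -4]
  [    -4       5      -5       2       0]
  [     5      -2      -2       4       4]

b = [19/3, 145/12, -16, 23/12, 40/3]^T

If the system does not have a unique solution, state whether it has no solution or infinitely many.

x_1 = 3/2, x_2 = 7/3, x_3 = 7/4, x_4 = 5/2, x_5 = 1

Row-reduce the augmented matrix:
R1 ← R1 / (5).
R2 ← R2 − 2·R1.
R4 ← R4 + 4·R1.
R5 ← R5 − 5·R1.
R2 ← R2 / (6).
R1 ← R1 + 1·R2.
R4 ← R4 − 1·R2.
R5 ← R5 − 3·R2.
R3 ← R3 / (-4).
R1 ← R1 − 41/30·R3.
R2 ← R2 − 17/30·R3.
R4 ← R4 + 71/30·R3.
R5 ← R5 + 77/10·R3.
R4 ← R4 / (263/60).
R1 ← R1 + 53/60·R4.
R2 ← R2 + 41/60·R4.
R3 ← R3 − 1/2·R4.
R5 ← R5 − 161/20·R4.
R5 ← R5 / (1509/263).
R1 ← R1 + 293/263·R5.
R2 ← R2 + 182/263·R5.
R3 ← R3 − 146/263·R5.
R4 ← R4 − 234/263·R5.
Reading off the reduced rows gives x_1 = 3/2, x_2 = 7/3, x_3 = 7/4, x_4 = 5/2, x_5 = 1.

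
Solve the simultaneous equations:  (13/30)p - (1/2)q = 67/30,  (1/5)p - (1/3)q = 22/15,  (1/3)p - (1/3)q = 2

no solution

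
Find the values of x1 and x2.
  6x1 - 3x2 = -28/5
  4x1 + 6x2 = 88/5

x1 = 2/5, x2 = 8/3

Row-reduce the augmented matrix:
R1 ← R1 / (6).
R2 ← R2 − 4·R1.
R2 ← R2 / (8).
R1 ← R1 + 1/2·R2.
Reading off the reduced rows gives x1 = 2/5, x2 = 8/3.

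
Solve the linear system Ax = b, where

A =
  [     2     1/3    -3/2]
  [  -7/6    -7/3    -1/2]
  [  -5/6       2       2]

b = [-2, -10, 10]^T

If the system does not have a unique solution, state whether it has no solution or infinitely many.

no solution

Row-reduce:
R1 ← R1 / (2).
R2 ← R2 + 7/6·R1.
R3 ← R3 + 5/6·R1.
R2 ← R2 / (-77/36).
R1 ← R1 − 1/6·R2.
R3 ← R3 − 77/36·R2.
Row 3 reduces to 0 = -2, a contradiction. The system is inconsistent.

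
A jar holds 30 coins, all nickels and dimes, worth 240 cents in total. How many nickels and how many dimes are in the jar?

nickels: 12, dimes: 18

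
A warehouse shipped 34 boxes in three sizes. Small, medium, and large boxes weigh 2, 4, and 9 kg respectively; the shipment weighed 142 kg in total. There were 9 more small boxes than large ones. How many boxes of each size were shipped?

small boxes: 17, medium boxes: 9, large boxes: 8

Let s = small boxes, m = medium boxes, l = large boxes.
  s + m + l = 34
  2s + 4m + 9l = 142
  s - l = 9
Row-reduce the augmented matrix:
R2 ← R2 − 2·R1.
R3 ← R3 − 1·R1.
R2 ← R2 / (2).
R1 ← R1 − 1·R2.
R3 ← R3 + 1·R2.
R3 ← R3 / (3/2).
R1 ← R1 + 5/2·R3.
R2 ← R2 − 7/2·R3.
Reading off the reduced rows gives s = 17, m = 9, l = 8.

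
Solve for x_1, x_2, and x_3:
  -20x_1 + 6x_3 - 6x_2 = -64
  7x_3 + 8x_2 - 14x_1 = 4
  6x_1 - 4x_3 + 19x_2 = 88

x_1 = 2, x_2 = 4, x_3 = 0

Row-reduce the augmented matrix:
R1 ← R1 / (-20).
R2 ← R2 + 14·R1.
R3 ← R3 − 6·R1.
R2 ← R2 / (61/5).
R1 ← R1 − 3/10·R2.
R3 ← R3 − 86/5·R2.
R3 ← R3 / (-375/61).
R1 ← R1 + 45/122·R3.
R2 ← R2 − 14/61·R3.
Reading off the reduced rows gives x_1 = 2, x_2 = 4, x_3 = 0.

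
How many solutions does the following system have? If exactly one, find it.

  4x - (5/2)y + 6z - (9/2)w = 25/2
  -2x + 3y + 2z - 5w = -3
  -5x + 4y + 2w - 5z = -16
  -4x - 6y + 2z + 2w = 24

no solution

Row-reduce:
R1 ← R1 / (4).
R2 ← R2 + 2·R1.
R3 ← R3 + 5·R1.
R4 ← R4 + 4·R1.
R2 ← R2 / (7/4).
R1 ← R1 + 5/8·R2.
R3 ← R3 − 7/8·R2.
R4 ← R4 + 17/2·R2.
Swap R3 and R4.
R3 ← R3 / (226/7).
R1 ← R1 − 23/7·R3.
R2 ← R2 − 20/7·R3.
Row 4 reduces to 0 = -2, a contradiction. The system is inconsistent.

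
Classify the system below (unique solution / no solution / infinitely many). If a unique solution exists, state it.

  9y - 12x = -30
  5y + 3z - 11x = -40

infinitely many solutions

Row-reduce:
R1 ← R1 / (-12).
R2 ← R2 + 11·R1.
R2 ← R2 / (-13/4).
R1 ← R1 + 3/4·R2.
Rank is 2 with 3 unknowns, leaving z free.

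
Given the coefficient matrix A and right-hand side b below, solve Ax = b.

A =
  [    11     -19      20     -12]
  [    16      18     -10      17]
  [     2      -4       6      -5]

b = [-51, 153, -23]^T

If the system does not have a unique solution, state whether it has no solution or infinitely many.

Row-reduce:
R1 ← R1 / (11).
R2 ← R2 − 16·R1.
R3 ← R3 − 2·R1.
R2 ← R2 / (502/11).
R1 ← R1 + 19/11·R2.
R3 ← R3 + 6/11·R2.
R3 ← R3 / (476/251).
R1 ← R1 − 85/251·R3.
R2 ← R2 + 215/251·R3.
Rank is 3 with 4 unknowns, leaving x_4 free.

infinitely many solutions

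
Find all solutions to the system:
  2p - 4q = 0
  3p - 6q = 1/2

no solution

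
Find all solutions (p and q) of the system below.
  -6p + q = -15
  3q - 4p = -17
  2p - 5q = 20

no solution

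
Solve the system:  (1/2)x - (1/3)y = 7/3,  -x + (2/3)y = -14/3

Row-reduce:
R1 ← R1 / (1/2).
R2 ← R2 + 1·R1.
Rank is 1 with 2 unknowns, leaving y free.

infinitely many solutions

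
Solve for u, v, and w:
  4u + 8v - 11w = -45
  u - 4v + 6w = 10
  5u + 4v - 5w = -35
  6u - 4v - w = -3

Row-reduce the augmented matrix:
R1 ← R1 / (4).
R2 ← R2 − 1·R1.
R3 ← R3 − 5·R1.
R4 ← R4 − 6·R1.
R2 ← R2 / (-6).
R1 ← R1 − 2·R2.
R3 ← R3 + 6·R2.
R4 ← R4 + 16·R2.
Swap R3 and R4.
R3 ← R3 / (-47/6).
R1 ← R1 − 1/6·R3.
R2 ← R2 + 35/24·R3.
R4 reduces to 0 = 0, so the extra equation is consistent.
Reading off the reduced rows gives u = -4, v = -5, w = -1.

u = -4, v = -5, w = -1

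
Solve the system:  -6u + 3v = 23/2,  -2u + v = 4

no solution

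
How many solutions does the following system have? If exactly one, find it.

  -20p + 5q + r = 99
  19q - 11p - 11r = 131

infinitely many solutions

Row-reduce:
R1 ← R1 / (-20).
R2 ← R2 + 11·R1.
R2 ← R2 / (65/4).
R1 ← R1 + 1/4·R2.
Rank is 2 with 3 unknowns, leaving r free.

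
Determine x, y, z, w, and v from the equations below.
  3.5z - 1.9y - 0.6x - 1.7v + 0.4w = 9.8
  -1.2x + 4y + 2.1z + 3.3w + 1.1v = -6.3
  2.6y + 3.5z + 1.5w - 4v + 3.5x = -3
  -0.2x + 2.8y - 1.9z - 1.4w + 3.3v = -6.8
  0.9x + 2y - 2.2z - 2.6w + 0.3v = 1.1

x = -4, y = 0, z = 1, w = -3, v = -3

Row-reduce the augmented matrix:
R1 ← R1 / (-3/5).
R2 ← R2 + 6/5·R1.
R3 ← R3 − 7/2·R1.
R4 ← R4 + 1/5·R1.
R5 ← R5 − 9/10·R1.
R2 ← R2 / (39/5).
R1 ← R1 − 19/6·R2.
R3 ← R3 + 509/60·R2.
R4 ← R4 − 103/30·R2.
R5 ← R5 + 17/20·R2.
R3 ← R3 / (86989/4680).
R1 ← R1 + 1799/468·R3.
R2 ← R2 + 49/78·R3.
R4 ← R4 + 2129/2340·R3.
R5 ← R5 − 785/312·R3.
R4 ← R4 / (-2012083/869890).
R1 ← R1 + 4058/12427·R4.
R2 ← R2 − 6735/12427·R4.
R3 ← R3 − 30665/86989·R4.
R5 ← R5 + 227433/86989·R4.
R5 ← R5 / (-4367872/2012083).
R1 ← R1 + 2139641/2012083·R5.
R2 ← R2 − 1228160/2012083·R5.
R3 ← R3 + 533795/2012083·R5.
R4 ← R4 + 1256348/2012083·R5.
Reading off the reduced rows gives x = -4, y = 0, z = 1, w = -3, v = -3.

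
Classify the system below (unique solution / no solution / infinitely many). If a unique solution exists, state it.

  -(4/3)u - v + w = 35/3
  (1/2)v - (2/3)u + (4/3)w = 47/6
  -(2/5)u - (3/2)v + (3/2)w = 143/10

Row-reduce the augmented matrix:
R1 ← R1 / (-4/3).
R2 ← R2 + 2/3·R1.
R3 ← R3 + 2/5·R1.
R1 ← R1 − 3/4·R2.
R3 ← R3 + 6/5·R2.
R3 ← R3 / (11/5).
R1 ← R1 + 11/8·R3.
R2 ← R2 − 5/6·R3.
Reading off the reduced rows gives u = -2, v = -3, w = 6.

u = -2, v = -3, w = 6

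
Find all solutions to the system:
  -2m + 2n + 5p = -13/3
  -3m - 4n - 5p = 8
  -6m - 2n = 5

Row-reduce the augmented matrix:
R1 ← R1 / (-2).
R2 ← R2 + 3·R1.
R3 ← R3 + 6·R1.
R2 ← R2 / (-7).
R1 ← R1 + 1·R2.
R3 ← R3 + 8·R2.
R3 ← R3 / (-5/7).
R1 ← R1 + 5/7·R3.
R2 ← R2 − 25/14·R3.
Reading off the reduced rows gives m = -4/3, n = 3/2, p = -2.

m = -4/3, n = 3/2, p = -2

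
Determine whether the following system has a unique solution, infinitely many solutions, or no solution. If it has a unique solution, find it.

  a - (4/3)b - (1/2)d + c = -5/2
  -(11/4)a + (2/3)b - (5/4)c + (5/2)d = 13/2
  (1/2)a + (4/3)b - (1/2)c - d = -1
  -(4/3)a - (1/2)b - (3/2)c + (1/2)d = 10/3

Row-reduce:
R2 ← R2 + 11/4·R1.
R3 ← R3 − 1/2·R1.
R4 ← R4 + 4/3·R1.
R2 ← R2 / (-3).
R1 ← R1 + 4/3·R2.
R3 ← R3 − 2·R2.
R4 ← R4 + 41/18·R2.
Swap R3 and R4.
R3 ← R3 / (-47/36).
R1 ← R1 − 1/3·R3.
R2 ← R2 + 1/2·R3.
Rank is 3 with 4 unknowns, leaving d free.

infinitely many solutions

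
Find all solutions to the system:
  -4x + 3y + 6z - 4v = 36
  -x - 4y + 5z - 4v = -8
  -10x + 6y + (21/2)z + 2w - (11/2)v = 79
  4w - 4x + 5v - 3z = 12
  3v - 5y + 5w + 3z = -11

no solution

Row-reduce:
R1 ← R1 / (-4).
R2 ← R2 + 1·R1.
R3 ← R3 + 10·R1.
R4 ← R4 + 4·R1.
R2 ← R2 / (-19/4).
R1 ← R1 + 3/4·R2.
R3 ← R3 + 3/2·R2.
R4 ← R4 + 3·R2.
R5 ← R5 + 5·R2.
R3 ← R3 / (-213/38).
R1 ← R1 + 39/19·R3.
R2 ← R2 + 14/19·R3.
R4 ← R4 + 213/19·R3.
R5 ← R5 + 13/19·R3.
Swap R4 and R5.
R4 ← R4 / (1013/213).
R1 ← R1 + 52/71·R4.
R2 ← R2 + 56/213·R4.
R3 ← R3 + 76/213·R4.
Row 5 reduces to 0 = -2, a contradiction. The system is inconsistent.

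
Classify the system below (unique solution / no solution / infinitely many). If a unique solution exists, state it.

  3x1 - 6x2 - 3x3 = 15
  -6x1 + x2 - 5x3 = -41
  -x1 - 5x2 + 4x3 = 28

Row-reduce the augmented matrix:
R1 ← R1 / (3).
R2 ← R2 + 6·R1.
R3 ← R3 + 1·R1.
R2 ← R2 / (-11).
R1 ← R1 + 2·R2.
R3 ← R3 + 7·R2.
R3 ← R3 / (10).
R1 ← R1 − 1·R3.
R2 ← R2 − 1·R3.
Reading off the reduced rows gives x1 = 3, x2 = -3, x3 = 4.

x1 = 3, x2 = -3, x3 = 4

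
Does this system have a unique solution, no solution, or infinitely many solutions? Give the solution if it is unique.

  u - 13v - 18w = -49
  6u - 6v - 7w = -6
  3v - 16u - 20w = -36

u = 3, v = 4, w = 0

Row-reduce the augmented matrix:
R2 ← R2 − 6·R1.
R3 ← R3 + 16·R1.
R2 ← R2 / (72).
R1 ← R1 + 13·R2.
R3 ← R3 + 205·R2.
R3 ← R3 / (-1471/72).
R1 ← R1 − 17/72·R3.
R2 ← R2 − 101/72·R3.
Reading off the reduced rows gives u = 3, v = 4, w = 0.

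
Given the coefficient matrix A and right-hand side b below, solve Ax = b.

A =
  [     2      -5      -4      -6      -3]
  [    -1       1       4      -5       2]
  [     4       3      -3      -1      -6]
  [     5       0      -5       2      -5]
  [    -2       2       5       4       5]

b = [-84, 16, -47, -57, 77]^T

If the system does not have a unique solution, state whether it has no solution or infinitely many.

Row-reduce the augmented matrix:
R1 ← R1 / (2).
R2 ← R2 + 1·R1.
R3 ← R3 − 4·R1.
R4 ← R4 − 5·R1.
R5 ← R5 + 2·R1.
R2 ← R2 / (-3/2).
R1 ← R1 + 5/2·R2.
R3 ← R3 − 13·R2.
R4 ← R4 − 25/2·R2.
R5 ← R5 + 3·R2.
R3 ← R3 / (67/3).
R1 ← R1 + 16/3·R3.
R2 ← R2 + 4/3·R3.
R4 ← R4 − 65/3·R3.
R5 ← R5 + 3·R3.
R4 ← R4 / (464/67).
R1 ← R1 + 241/67·R4.
R2 ← R2 − 124/67·R4.
R3 ← R3 + 175/67·R4.
R5 ← R5 − 413/67·R4.
R5 ← R5 / (-283/464).
R1 ← R1 + 9/464·R5.
R2 ← R2 + 85/116·R5.
R3 ← R3 − 521/464·R5.
R4 ← R4 − 165/464·R5.
Reading off the reduced rows gives x_1 = -4, x_2 = 4, x_3 = 5, x_4 = 4, x_5 = 4.

x_1 = -4, x_2 = 4, x_3 = 5, x_4 = 4, x_5 = 4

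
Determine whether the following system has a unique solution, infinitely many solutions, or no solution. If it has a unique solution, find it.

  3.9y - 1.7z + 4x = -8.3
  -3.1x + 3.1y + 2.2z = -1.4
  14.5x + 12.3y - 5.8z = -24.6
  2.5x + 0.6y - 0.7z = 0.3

Row-reduce the augmented matrix:
R1 ← R1 / (4).
R2 ← R2 + 31/10·R1.
R3 ← R3 − 29/2·R1.
R4 ← R4 − 5/2·R1.
R2 ← R2 / (2449/400).
R1 ← R1 − 39/40·R2.
R3 ← R3 + 147/80·R2.
R4 ← R4 + 147/80·R2.
R3 ← R3 / (7682/12245).
R1 ← R1 + 1385/2449·R3.
R2 ← R2 − 353/2449·R3.
R4 ← R4 − 7682/12245·R3.
R4 reduces to 0 = 0, so the extra equation is consistent.
Reading off the reduced rows gives x = 2, y = -2, z = 5.

x = 2, y = -2, z = 5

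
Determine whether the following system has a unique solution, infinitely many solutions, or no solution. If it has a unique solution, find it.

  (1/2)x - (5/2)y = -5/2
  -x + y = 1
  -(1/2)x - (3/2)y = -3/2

Row-reduce the augmented matrix:
R1 ← R1 / (1/2).
R2 ← R2 + 1·R1.
R3 ← R3 + 1/2·R1.
R2 ← R2 / (-4).
R1 ← R1 + 5·R2.
R3 ← R3 + 4·R2.
R3 reduces to 0 = 0, so the extra equation is consistent.
Reading off the reduced rows gives x = 0, y = 1.

x = 0, y = 1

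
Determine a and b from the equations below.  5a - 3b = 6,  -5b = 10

a = 0, b = -2

Row-reduce the augmented matrix:
R1 ← R1 / (5).
R2 ← R2 / (-5).
R1 ← R1 + 3/5·R2.
Reading off the reduced rows gives a = 0, b = -2.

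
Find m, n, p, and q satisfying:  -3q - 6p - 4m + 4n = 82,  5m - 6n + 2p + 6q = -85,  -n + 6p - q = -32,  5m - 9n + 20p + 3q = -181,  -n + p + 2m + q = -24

m = -5, n = 2, p = -6, q = -6

Row-reduce the augmented matrix:
R1 ← R1 / (-4).
R2 ← R2 − 5·R1.
R4 ← R4 − 5·R1.
R5 ← R5 − 2·R1.
R2 ← R2 / (-1).
R1 ← R1 + 1·R2.
R3 ← R3 + 1·R2.
R4 ← R4 + 4·R2.
R5 ← R5 − 1·R2.
R3 ← R3 / (23/2).
R1 ← R1 − 7·R3.
R2 ← R2 − 11/2·R3.
R4 ← R4 − 69/2·R3.
R5 ← R5 + 15/2·R3.
Swap R4 and R5.
R4 ← R4 / (-17/46).
R1 ← R1 − 11/23·R4.
R2 ← R2 + 16/23·R4.
R3 ← R3 + 13/46·R4.
R5 reduces to 0 = 0, so the extra equation is consistent.
Reading off the reduced rows gives m = -5, n = 2, p = -6, q = -6.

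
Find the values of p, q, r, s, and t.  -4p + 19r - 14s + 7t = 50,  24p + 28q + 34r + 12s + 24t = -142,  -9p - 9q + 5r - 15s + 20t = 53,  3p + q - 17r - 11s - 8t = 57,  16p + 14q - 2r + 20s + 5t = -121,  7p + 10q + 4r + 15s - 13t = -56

Row-reduce the augmented matrix:
R1 ← R1 / (-4).
R2 ← R2 − 24·R1.
R3 ← R3 + 9·R1.
R4 ← R4 − 3·R1.
R5 ← R5 − 16·R1.
R6 ← R6 − 7·R1.
R2 ← R2 / (28).
R3 ← R3 + 9·R2.
R4 ← R4 − 1·R2.
R5 ← R5 − 14·R2.
R6 ← R6 − 10·R2.
R3 ← R3 / (275/28).
R1 ← R1 + 19/4·R3.
R2 ← R2 − 37/7·R3.
R4 ← R4 + 225/28·R3.
R6 ← R6 + 437/28·R3.
R4 ← R4 / (-268/11).
R1 ← R1 − 79/275·R4.
R2 ← R2 − 276/275·R4.
R3 ← R3 + 186/275·R4.
R6 ← R6 − 1556/275·R4.
Swap R5 and R6.
R5 ← R5 / (66317/3350).
R1 ← R1 − 72031/6700·R5.
R2 ← R2 + 35843/3350·R5.
R3 ← R3 − 7223/3350·R5.
R4 ← R4 + 173/268·R5.
R6 reduces to 0 = 0, so the extra equation is consistent.
Reading off the reduced rows gives p = -5, q = 3, r = -1, s = -4, t = -1.

p = -5, q = 3, r = -1, s = -4, t = -1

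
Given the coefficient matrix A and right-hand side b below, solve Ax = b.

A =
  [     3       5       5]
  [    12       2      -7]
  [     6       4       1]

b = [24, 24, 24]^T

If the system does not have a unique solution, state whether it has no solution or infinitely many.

Row-reduce:
R1 ← R1 / (3).
R2 ← R2 − 12·R1.
R3 ← R3 − 6·R1.
R2 ← R2 / (-18).
R1 ← R1 − 5/3·R2.
R3 ← R3 + 6·R2.
Rank is 2 with 3 unknowns, leaving x_3 free.

infinitely many solutions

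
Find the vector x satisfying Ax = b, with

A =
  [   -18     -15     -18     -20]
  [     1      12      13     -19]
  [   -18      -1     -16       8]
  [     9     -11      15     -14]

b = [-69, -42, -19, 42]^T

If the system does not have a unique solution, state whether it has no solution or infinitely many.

x_1 = -1, x_2 = -3, x_3 = 4, x_4 = 3

Row-reduce the augmented matrix:
R1 ← R1 / (-18).
R2 ← R2 − 1·R1.
R3 ← R3 + 18·R1.
R4 ← R4 − 9·R1.
R2 ← R2 / (67/6).
R1 ← R1 − 5/6·R2.
R3 ← R3 − 14·R2.
R4 ← R4 + 37/2·R2.
R3 ← R3 / (-874/67).
R1 ← R1 − 7/67·R3.
R2 ← R2 − 72/67·R3.
R4 ← R4 − 1734/67·R3.
R4 ← R4 / (63265/1311).
R1 ← R1 − 3983/1311·R4.
R2 ← R2 − 3386/1311·R4.
R3 ← R3 + 5348/1311·R4.
Reading off the reduced rows gives x_1 = -1, x_2 = -3, x_3 = 4, x_4 = 3.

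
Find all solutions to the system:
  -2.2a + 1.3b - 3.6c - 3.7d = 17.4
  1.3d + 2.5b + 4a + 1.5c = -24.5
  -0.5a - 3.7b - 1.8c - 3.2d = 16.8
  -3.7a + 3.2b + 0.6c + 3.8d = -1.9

a = -5, b = -1, c = 3, d = -5

Row-reduce the augmented matrix:
R1 ← R1 / (-11/5).
R2 ← R2 − 4·R1.
R3 ← R3 + 1/2·R1.
R4 ← R4 + 37/10·R1.
R2 ← R2 / (107/22).
R1 ← R1 + 13/22·R2.
R3 ← R3 + 879/220·R2.
R4 ← R4 − 223/220·R2.
R3 ← R3 / (-10971/2140).
R1 ← R1 − 219/214·R3.
R2 ← R2 + 111/107·R3.
R4 ← R4 − 16491/2140·R3.
R4 ← R4 / (2401/2650).
R1 ← R1 + 2063/6095·R4.
R2 ← R2 − 1607/6095·R4.
R3 ← R3 − 24316/18285·R4.
Reading off the reduced rows gives a = -5, b = -1, c = 3, d = -5.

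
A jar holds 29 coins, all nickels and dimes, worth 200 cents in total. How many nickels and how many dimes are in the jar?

Let n = nickels, d = dimes.
  n + d = 29
  5n + 10d = 200
Row-reduce the augmented matrix:
R2 ← R2 − 5·R1.
R2 ← R2 / (5).
R1 ← R1 − 1·R2.
Reading off the reduced rows gives n = 18, d = 11.

nickels: 18, dimes: 11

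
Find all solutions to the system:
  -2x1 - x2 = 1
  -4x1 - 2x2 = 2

Row-reduce:
R1 ← R1 / (-2).
R2 ← R2 + 4·R1.
Rank is 1 with 2 unknowns, leaving x2 free.

infinitely many solutions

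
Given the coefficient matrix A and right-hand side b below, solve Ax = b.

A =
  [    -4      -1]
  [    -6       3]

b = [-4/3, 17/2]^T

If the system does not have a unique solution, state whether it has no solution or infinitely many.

x_1 = -1/4, x_2 = 7/3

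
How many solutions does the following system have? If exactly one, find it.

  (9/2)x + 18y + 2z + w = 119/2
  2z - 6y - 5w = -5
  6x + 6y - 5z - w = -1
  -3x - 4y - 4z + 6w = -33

Row-reduce:
R1 ← R1 / (9/2).
R3 ← R3 − 6·R1.
R4 ← R4 + 3·R1.
R2 ← R2 / (-6).
R1 ← R1 − 4·R2.
R3 ← R3 + 18·R2.
R4 ← R4 − 8·R2.
R3 ← R3 / (-41/3).
R1 ← R1 − 16/9·R3.
R2 ← R2 + 1/3·R3.
Rank is 3 with 4 unknowns, leaving w free.

infinitely many solutions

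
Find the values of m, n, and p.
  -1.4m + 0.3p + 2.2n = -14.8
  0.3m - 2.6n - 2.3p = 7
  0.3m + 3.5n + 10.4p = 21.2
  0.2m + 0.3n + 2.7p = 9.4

Row-reduce the augmented matrix:
R1 ← R1 / (-7/5).
R2 ← R2 − 3/10·R1.
R3 ← R3 − 3/10·R1.
R4 ← R4 − 1/5·R1.
R2 ← R2 / (-149/70).
R1 ← R1 + 11/7·R2.
R3 ← R3 − 139/35·R2.
R4 ← R4 − 43/70·R2.
R3 ← R3 / (18753/2980).
R1 ← R1 − 214/149·R3.
R2 ← R2 − 313/298·R3.
R4 ← R4 − 6251/2980·R3.
R4 reduces to 0 = 0, so the extra equation is consistent.
Reading off the reduced rows gives m = 2, n = -6, p = 4.

m = 2, n = -6, p = 4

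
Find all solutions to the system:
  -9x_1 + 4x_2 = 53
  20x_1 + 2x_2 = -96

x_1 = -5, x_2 = 2

Row-reduce the augmented matrix:
R1 ← R1 / (-9).
R2 ← R2 − 20·R1.
R2 ← R2 / (98/9).
R1 ← R1 + 4/9·R2.
Reading off the reduced rows gives x_1 = -5, x_2 = 2.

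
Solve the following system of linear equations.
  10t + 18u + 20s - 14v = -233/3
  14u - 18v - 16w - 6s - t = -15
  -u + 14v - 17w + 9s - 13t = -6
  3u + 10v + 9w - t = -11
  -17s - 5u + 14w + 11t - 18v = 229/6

u = -5/2, v = -1, w = 1/2, s = -4/3, t = -2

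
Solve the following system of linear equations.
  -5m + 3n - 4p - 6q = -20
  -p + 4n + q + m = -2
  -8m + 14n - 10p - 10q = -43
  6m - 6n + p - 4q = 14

Row-reduce:
R1 ← R1 / (-5).
R2 ← R2 − 1·R1.
R3 ← R3 + 8·R1.
R4 ← R4 − 6·R1.
R2 ← R2 / (23/5).
R1 ← R1 + 3/5·R2.
R3 ← R3 − 46/5·R2.
R4 ← R4 + 12/5·R2.
Swap R3 and R4.
R3 ← R3 / (-109/23).
R1 ← R1 − 13/23·R3.
R2 ← R2 + 9/23·R3.
Row 4 reduces to 0 = 1, a contradiction. The system is inconsistent.

no solution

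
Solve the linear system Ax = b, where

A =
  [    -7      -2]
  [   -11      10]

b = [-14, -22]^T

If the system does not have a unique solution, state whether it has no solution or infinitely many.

x_1 = 2, x_2 = 0

Row-reduce the augmented matrix:
R1 ← R1 / (-7).
R2 ← R2 + 11·R1.
R2 ← R2 / (92/7).
R1 ← R1 − 2/7·R2.
Reading off the reduced rows gives x_1 = 2, x_2 = 0.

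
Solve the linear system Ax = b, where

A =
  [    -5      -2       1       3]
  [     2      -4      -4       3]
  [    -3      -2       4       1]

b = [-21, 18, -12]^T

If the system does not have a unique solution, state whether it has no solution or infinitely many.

infinitely many solutions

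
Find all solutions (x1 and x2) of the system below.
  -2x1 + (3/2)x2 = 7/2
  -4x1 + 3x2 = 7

Row-reduce:
R1 ← R1 / (-2).
R2 ← R2 + 4·R1.
Rank is 1 with 2 unknowns, leaving x2 free.

infinitely many solutions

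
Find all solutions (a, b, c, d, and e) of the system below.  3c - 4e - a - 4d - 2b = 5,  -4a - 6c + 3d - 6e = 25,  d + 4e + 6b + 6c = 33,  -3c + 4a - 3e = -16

infinitely many solutions

Row-reduce:
R1 ← R1 / (-1).
R2 ← R2 + 4·R1.
R4 ← R4 − 4·R1.
R2 ← R2 / (8).
R1 ← R1 − 2·R2.
R3 ← R3 − 6·R2.
R4 ← R4 + 8·R2.
R3 ← R3 / (39/2).
R1 ← R1 − 3/2·R3.
R2 ← R2 + 9/4·R3.
R4 ← R4 + 9·R3.
R4 ← R4 / (-81/26).
R1 ← R1 − 7/26·R4.
R2 ← R2 − 11/13·R4.
R3 ← R3 + 53/78·R4.
Rank is 4 with 5 unknowns, leaving e free.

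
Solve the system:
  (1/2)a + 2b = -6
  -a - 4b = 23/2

no solution

Row-reduce:
R1 ← R1 / (1/2).
R2 ← R2 + 1·R1.
Row 2 reduces to 0 = -1/2, a contradiction. The system is inconsistent.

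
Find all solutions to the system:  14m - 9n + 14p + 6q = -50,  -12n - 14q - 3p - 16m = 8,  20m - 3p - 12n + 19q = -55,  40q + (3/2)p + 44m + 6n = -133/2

no solution

Row-reduce:
R1 ← R1 / (14).
R2 ← R2 + 16·R1.
R3 ← R3 − 20·R1.
R4 ← R4 − 44·R1.
R2 ← R2 / (-156/7).
R1 ← R1 + 9/14·R2.
R3 ← R3 − 6/7·R2.
R4 ← R4 − 240/7·R2.
R3 ← R3 / (-45/2).
R1 ← R1 − 5/8·R3.
R2 ← R2 + 7/12·R3.
R4 ← R4 + 45/2·R3.
Row 4 reduces to 0 = 1/2, a contradiction. The system is inconsistent.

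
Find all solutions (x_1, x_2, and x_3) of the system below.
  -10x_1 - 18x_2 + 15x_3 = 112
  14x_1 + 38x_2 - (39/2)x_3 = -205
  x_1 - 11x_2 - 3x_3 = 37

Row-reduce:
R1 ← R1 / (-10).
R2 ← R2 − 14·R1.
R3 ← R3 − 1·R1.
R2 ← R2 / (64/5).
R1 ← R1 − 9/5·R2.
R3 ← R3 + 64/5·R2.
Rank is 2 with 3 unknowns, leaving x_3 free.

infinitely many solutions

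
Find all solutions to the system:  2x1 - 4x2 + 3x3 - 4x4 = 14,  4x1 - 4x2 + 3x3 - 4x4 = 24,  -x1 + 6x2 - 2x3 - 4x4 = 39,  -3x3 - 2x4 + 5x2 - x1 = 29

x1 = 5, x2 = 2, x3 = -4, x4 = -6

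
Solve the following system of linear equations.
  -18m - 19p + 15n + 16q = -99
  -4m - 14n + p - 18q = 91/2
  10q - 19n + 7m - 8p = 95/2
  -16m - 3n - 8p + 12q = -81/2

Row-reduce the augmented matrix:
R1 ← R1 / (-18).
R2 ← R2 + 4·R1.
R3 ← R3 − 7·R1.
R4 ← R4 + 16·R1.
R2 ← R2 / (-52/3).
R1 ← R1 + 5/6·R2.
R3 ← R3 + 79/6·R2.
R4 ← R4 + 49/3·R2.
R3 ← R3 / (-2013/104).
R1 ← R1 − 251/312·R3.
R2 ← R2 + 47/156·R3.
R4 ← R4 − 619/156·R3.
R4 ← R4 / (16622/671).
R1 ← R1 − 1008/671·R4.
R2 ← R2 − 494/671·R4.
R3 ← R3 + 1130/671·R4.
Reading off the reduced rows gives m = 2, n = -5/2, p = 1/2, q = -1.

m = 2, n = -5/2, p = 1/2, q = -1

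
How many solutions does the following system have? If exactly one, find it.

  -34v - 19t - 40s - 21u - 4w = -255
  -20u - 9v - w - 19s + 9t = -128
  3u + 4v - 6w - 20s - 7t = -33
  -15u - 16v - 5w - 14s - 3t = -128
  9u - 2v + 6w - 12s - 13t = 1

infinitely many solutions

Row-reduce:
R1 ← R1 / (-21).
R2 ← R2 + 20·R1.
R3 ← R3 − 3·R1.
R4 ← R4 + 15·R1.
R5 ← R5 − 9·R1.
R2 ← R2 / (491/21).
R1 ← R1 − 34/21·R2.
R3 ← R3 + 6/7·R2.
R4 ← R4 − 58/7·R2.
R5 ← R5 + 116/7·R2.
R3 ← R3 / (-3176/491).
R1 ← R1 + 2/491·R3.
R2 ← R2 − 59/491·R3.
R4 ← R4 + 1541/491·R3.
R5 ← R5 − 3082/491·R3.
R4 ← R4 / (31667/1588).
R1 ← R1 − 475/794·R4.
R2 ← R2 − 559/1588·R4.
R3 ← R3 − 6141/1588·R4.
R5 ← R5 + 31667/794·R4.
Rank is 4 with 5 unknowns, leaving t free.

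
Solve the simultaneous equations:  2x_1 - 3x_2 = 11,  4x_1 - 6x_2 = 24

no solution

Row-reduce:
R1 ← R1 / (2).
R2 ← R2 − 4·R1.
Row 2 reduces to 0 = 2, a contradiction. The system is inconsistent.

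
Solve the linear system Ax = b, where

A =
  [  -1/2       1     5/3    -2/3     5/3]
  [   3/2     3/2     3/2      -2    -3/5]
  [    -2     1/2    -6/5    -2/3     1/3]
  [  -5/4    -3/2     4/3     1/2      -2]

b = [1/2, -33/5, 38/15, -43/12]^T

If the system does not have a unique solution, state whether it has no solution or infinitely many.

infinitely many solutions

Row-reduce:
R1 ← R1 / (-1/2).
R2 ← R2 − 3/2·R1.
R3 ← R3 + 2·R1.
R4 ← R4 + 5/4·R1.
R2 ← R2 / (9/2).
R1 ← R1 + 2·R2.
R3 ← R3 + 7/2·R2.
R4 ← R4 + 4·R2.
R3 ← R3 / (-253/90).
R1 ← R1 + 4/9·R3.
R2 ← R2 − 13/9·R3.
R4 ← R4 − 53/18·R3.
R4 ← R4 / (-3875/1518).
R1 ← R1 + 68/253·R4.
R2 ← R2 + 1108/759·R4.
R3 ← R3 − 100/253·R4.
Rank is 4 with 5 unknowns, leaving x_5 free.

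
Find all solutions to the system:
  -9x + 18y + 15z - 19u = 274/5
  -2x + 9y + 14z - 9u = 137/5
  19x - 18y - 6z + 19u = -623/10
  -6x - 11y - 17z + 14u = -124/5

Row-reduce the augmented matrix:
R1 ← R1 / (-9).
R2 ← R2 + 2·R1.
R3 ← R3 − 19·R1.
R4 ← R4 + 6·R1.
R2 ← R2 / (5).
R1 ← R1 + 2·R2.
R3 ← R3 − 20·R2.
R4 ← R4 + 23·R2.
R3 ← R3 / (-17).
R1 ← R1 − 13/5·R3.
R2 ← R2 − 32/15·R3.
R4 ← R4 − 331/15·R3.
R4 ← R4 / (1601/765).
R1 ← R1 + 9/85·R4.
R2 ← R2 + 923/765·R4.
R3 ← R3 − 2/17·R4.
Reading off the reduced rows gives x = -6/5, y = 3/2, z = 1/2, u = -1/2.

x = -6/5, y = 3/2, z = 1/2, u = -1/2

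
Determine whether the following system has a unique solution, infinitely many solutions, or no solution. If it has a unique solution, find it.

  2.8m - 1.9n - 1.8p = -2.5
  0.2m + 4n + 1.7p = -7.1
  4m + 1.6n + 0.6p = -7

m = -1, n = -3, p = 3

Row-reduce the augmented matrix:
R1 ← R1 / (14/5).
R2 ← R2 − 1/5·R1.
R3 ← R3 − 4·R1.
R2 ← R2 / (579/140).
R1 ← R1 + 19/28·R2.
R3 ← R3 − 151/35·R2.
R3 ← R3 / (3659/2895).
R1 ← R1 + 397/1158·R3.
R2 ← R2 − 256/579·R3.
Reading off the reduced rows gives m = -1, n = -3, p = 3.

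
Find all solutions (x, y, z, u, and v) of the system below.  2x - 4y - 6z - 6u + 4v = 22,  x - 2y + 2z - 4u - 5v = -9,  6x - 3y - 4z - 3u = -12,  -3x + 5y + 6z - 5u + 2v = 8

Row-reduce:
R1 ← R1 / (2).
R2 ← R2 − 1·R1.
R3 ← R3 − 6·R1.
R4 ← R4 + 3·R1.
Swap R2 and R3.
R2 ← R2 / (9).
R1 ← R1 + 2·R2.
R4 ← R4 + 1·R2.
R3 ← R3 / (5).
R1 ← R1 − 1/9·R3.
R2 ← R2 − 14/9·R3.
R4 ← R4 + 13/9·R3.
R4 ← R4 / (-568/45).
R1 ← R1 − 16/45·R4.
R2 ← R2 − 89/45·R4.
R3 ← R3 + 1/5·R4.
Rank is 4 with 5 unknowns, leaving v free.

infinitely many solutions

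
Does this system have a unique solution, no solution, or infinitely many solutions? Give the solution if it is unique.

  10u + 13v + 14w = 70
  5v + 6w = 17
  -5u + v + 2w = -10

no solution

Row-reduce:
R1 ← R1 / (10).
R3 ← R3 + 5·R1.
R2 ← R2 / (5).
R1 ← R1 − 13/10·R2.
R3 ← R3 − 15/2·R2.
Row 3 reduces to 0 = -1/2, a contradiction. The system is inconsistent.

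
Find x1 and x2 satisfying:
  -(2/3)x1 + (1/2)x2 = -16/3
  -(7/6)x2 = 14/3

x1 = 5, x2 = -4

Row-reduce the augmented matrix:
R1 ← R1 / (-2/3).
R2 ← R2 / (-7/6).
R1 ← R1 + 3/4·R2.
Reading off the reduced rows gives x1 = 5, x2 = -4.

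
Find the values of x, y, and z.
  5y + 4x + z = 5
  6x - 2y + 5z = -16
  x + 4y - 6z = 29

Row-reduce the augmented matrix:
R1 ← R1 / (4).
R2 ← R2 − 6·R1.
R3 ← R3 − 1·R1.
R2 ← R2 / (-19/2).
R1 ← R1 − 5/4·R2.
R3 ← R3 − 11/4·R2.
R3 ← R3 / (-199/38).
R1 ← R1 − 27/38·R3.
R2 ← R2 + 7/19·R3.
Reading off the reduced rows gives x = 1, y = 1, z = -4.

x = 1, y = 1, z = -4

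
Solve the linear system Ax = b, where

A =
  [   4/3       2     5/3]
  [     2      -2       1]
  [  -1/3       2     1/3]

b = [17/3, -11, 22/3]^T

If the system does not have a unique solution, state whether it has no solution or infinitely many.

Row-reduce:
R1 ← R1 / (4/3).
R2 ← R2 − 2·R1.
R3 ← R3 + 1/3·R1.
R2 ← R2 / (-5).
R1 ← R1 − 3/2·R2.
R3 ← R3 − 5/2·R2.
Row 3 reduces to 0 = -1, a contradiction. The system is inconsistent.

no solution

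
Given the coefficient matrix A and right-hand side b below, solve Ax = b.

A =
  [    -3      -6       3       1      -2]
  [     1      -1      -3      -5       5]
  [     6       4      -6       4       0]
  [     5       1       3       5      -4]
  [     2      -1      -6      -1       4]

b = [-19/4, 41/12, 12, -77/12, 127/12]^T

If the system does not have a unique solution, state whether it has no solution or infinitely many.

Row-reduce the augmented matrix:
R1 ← R1 / (-3).
R2 ← R2 − 1·R1.
R3 ← R3 − 6·R1.
R4 ← R4 − 5·R1.
R5 ← R5 − 2·R1.
R2 ← R2 / (-3).
R1 ← R1 − 2·R2.
R3 ← R3 + 8·R2.
R4 ← R4 + 9·R2.
R5 ← R5 + 5·R2.
R3 ← R3 / (16/3).
R1 ← R1 + 7/3·R3.
R2 ← R2 − 2/3·R3.
R4 ← R4 − 14·R3.
R5 ← R5 + 2/3·R3.
R4 ← R4 / (-111/4).
R1 ← R1 − 37/8·R4.
R2 ← R2 + 3/4·R4.
R3 ← R3 − 83/24·R4.
R5 ← R5 − 39/4·R4.
R5 ← R5 / (26/37).
R1 ← R1 − 1/6·R5.
R2 ← R2 + 2/37·R5.
R3 ← R3 + 241/666·R5.
R4 ← R4 + 82/111·R5.
Reading off the reduced rows gives x_1 = -1/3, x_2 = 0, x_3 = -5/2, x_4 = -1/4, x_5 = -1.

x_1 = -1/3, x_2 = 0, x_3 = -5/2, x_4 = -1/4, x_5 = -1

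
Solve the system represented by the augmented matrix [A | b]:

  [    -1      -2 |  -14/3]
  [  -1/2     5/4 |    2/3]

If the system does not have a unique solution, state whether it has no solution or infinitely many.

From equation 1: x_1 = 14/3 − 2·x_2.
Substitute into equation 2 and solve: x_2 = 4/3.
Then x_1 = 2.

x_1 = 2, x_2 = 4/3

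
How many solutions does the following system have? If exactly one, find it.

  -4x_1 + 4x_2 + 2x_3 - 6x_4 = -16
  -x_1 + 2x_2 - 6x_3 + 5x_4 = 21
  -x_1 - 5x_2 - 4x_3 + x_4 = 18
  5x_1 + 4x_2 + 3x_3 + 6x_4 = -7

x_1 = 0, x_2 = -1, x_3 = -3, x_4 = 1

Row-reduce the augmented matrix:
R1 ← R1 / (-4).
R2 ← R2 + 1·R1.
R3 ← R3 + 1·R1.
R4 ← R4 − 5·R1.
R1 ← R1 + 1·R2.
R3 ← R3 + 6·R2.
R4 ← R4 − 9·R2.
R3 ← R3 / (-87/2).
R1 ← R1 + 7·R3.
R2 ← R2 + 13/2·R3.
R4 ← R4 − 64·R3.
R4 ← R4 / (92/87).
R1 ← R1 − 115/87·R4.
R2 ← R2 − 26/87·R4.
R3 ← R3 + 83/87·R4.
Reading off the reduced rows gives x_1 = 0, x_2 = -1, x_3 = -3, x_4 = 1.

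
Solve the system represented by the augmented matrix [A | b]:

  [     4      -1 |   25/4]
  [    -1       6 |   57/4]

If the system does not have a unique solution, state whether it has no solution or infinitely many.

Row-reduce the augmented matrix:
R1 ← R1 / (4).
R2 ← R2 + 1·R1.
R2 ← R2 / (23/4).
R1 ← R1 + 1/4·R2.
Reading off the reduced rows gives x_1 = 9/4, x_2 = 11/4.

x_1 = 9/4, x_2 = 11/4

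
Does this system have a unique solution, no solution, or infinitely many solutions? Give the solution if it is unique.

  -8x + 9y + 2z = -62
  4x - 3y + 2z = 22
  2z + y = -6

infinitely many solutions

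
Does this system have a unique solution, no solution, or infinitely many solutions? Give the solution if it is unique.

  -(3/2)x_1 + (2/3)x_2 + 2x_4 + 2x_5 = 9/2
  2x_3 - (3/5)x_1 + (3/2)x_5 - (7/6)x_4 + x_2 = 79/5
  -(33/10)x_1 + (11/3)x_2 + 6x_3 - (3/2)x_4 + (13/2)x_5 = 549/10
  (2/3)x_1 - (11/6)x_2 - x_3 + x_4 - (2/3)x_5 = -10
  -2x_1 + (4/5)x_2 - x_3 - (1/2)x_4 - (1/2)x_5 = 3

Row-reduce:
R1 ← R1 / (-3/2).
R2 ← R2 + 3/5·R1.
R3 ← R3 + 33/10·R1.
R4 ← R4 − 2/3·R1.
R5 ← R5 + 2·R1.
R2 ← R2 / (11/15).
R1 ← R1 + 4/9·R2.
R3 ← R3 − 11/5·R2.
R4 ← R4 + 83/54·R2.
R5 ← R5 + 4/45·R2.
Swap R3 and R4.
R3 ← R3 / (316/99).
R1 ← R1 − 40/33·R3.
R2 ← R2 − 30/11·R3.
R5 ← R5 + 25/33·R3.
Swap R4 and R5.
R4 ← R4 / (-74609/18960).
R1 ← R1 + 265/158·R4.
R2 ← R2 + 489/632·R4.
R3 ← R3 + 2653/3792·R4.
Row 5 reduces to 0 = 3, a contradiction. The system is inconsistent.

no solution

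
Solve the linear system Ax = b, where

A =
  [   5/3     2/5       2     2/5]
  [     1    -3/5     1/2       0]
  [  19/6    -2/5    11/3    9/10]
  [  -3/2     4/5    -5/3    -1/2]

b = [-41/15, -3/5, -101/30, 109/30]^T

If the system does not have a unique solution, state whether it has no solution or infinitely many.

Row-reduce:
R1 ← R1 / (5/3).
R2 ← R2 − 1·R1.
R3 ← R3 − 19/6·R1.
R4 ← R4 + 3/2·R1.
R2 ← R2 / (-21/25).
R1 ← R1 − 6/25·R2.
R3 ← R3 + 29/25·R2.
R4 ← R4 − 29/25·R2.
R3 ← R3 / (5/6).
R1 ← R1 − 1·R3.
R2 ← R2 − 5/6·R3.
R4 ← R4 + 5/6·R3.
Row 4 reduces to 0 = 3, a contradiction. The system is inconsistent.

no solution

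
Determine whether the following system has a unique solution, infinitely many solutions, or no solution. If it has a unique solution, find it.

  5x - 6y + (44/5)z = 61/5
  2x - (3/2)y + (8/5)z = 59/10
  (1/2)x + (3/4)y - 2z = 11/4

infinitely many solutions

Row-reduce:
R1 ← R1 / (5).
R2 ← R2 − 2·R1.
R3 ← R3 − 1/2·R1.
R2 ← R2 / (9/10).
R1 ← R1 + 6/5·R2.
R3 ← R3 − 27/20·R2.
Rank is 2 with 3 unknowns, leaving z free.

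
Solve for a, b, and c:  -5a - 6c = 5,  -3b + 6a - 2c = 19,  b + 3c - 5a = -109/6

a = 2, b = -2/3, c = -5/2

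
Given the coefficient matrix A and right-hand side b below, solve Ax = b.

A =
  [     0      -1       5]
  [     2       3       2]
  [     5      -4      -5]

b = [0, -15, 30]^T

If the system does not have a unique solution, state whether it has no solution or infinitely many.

x_1 = 1, x_2 = -5, x_3 = -1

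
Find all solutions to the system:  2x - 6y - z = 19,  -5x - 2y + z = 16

Row-reduce:
R1 ← R1 / (2).
R2 ← R2 + 5·R1.
R2 ← R2 / (-17).
R1 ← R1 + 3·R2.
Rank is 2 with 3 unknowns, leaving z free.

infinitely many solutions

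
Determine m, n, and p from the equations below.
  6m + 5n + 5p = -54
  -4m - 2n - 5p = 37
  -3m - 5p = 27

m = -4, n = -3, p = -3

Row-reduce the augmented matrix:
R1 ← R1 / (6).
R2 ← R2 + 4·R1.
R3 ← R3 + 3·R1.
R2 ← R2 / (4/3).
R1 ← R1 − 5/6·R2.
R3 ← R3 − 5/2·R2.
R3 ← R3 / (5/8).
R1 ← R1 − 15/8·R3.
R2 ← R2 + 5/4·R3.
Reading off the reduced rows gives m = -4, n = -3, p = -3.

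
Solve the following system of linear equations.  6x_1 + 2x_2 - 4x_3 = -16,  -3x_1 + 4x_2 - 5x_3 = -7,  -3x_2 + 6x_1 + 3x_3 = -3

no solution

Row-reduce:
R1 ← R1 / (6).
R2 ← R2 + 3·R1.
R3 ← R3 − 6·R1.
R2 ← R2 / (5).
R1 ← R1 − 1/3·R2.
R3 ← R3 + 5·R2.
Row 3 reduces to 0 = -2, a contradiction. The system is inconsistent.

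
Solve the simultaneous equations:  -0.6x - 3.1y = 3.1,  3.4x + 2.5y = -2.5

x = 0, y = -1

Row-reduce the augmented matrix:
R1 ← R1 / (-3/5).
R2 ← R2 − 17/5·R1.
R2 ← R2 / (-226/15).
R1 ← R1 − 31/6·R2.
Reading off the reduced rows gives x = 0, y = -1.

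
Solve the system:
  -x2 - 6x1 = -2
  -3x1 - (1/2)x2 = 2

no solution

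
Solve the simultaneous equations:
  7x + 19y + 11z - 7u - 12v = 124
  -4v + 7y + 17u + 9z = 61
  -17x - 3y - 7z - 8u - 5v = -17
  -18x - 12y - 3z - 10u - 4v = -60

infinitely many solutions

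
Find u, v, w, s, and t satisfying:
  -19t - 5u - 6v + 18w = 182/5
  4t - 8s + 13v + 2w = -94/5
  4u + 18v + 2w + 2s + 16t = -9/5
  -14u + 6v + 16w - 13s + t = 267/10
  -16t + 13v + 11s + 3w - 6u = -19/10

Row-reduce the augmented matrix:
R1 ← R1 / (-5).
R3 ← R3 − 4·R1.
R4 ← R4 + 14·R1.
R5 ← R5 + 6·R1.
R2 ← R2 / (13).
R1 ← R1 − 6/5·R2.
R3 ← R3 − 66/5·R2.
R4 ← R4 − 114/5·R2.
R5 ← R5 − 101/5·R2.
R3 ← R3 / (934/65).
R1 ← R1 + 246/65·R3.
R2 ← R2 − 2/13·R3.
R4 ← R4 + 2464/65·R3.
R5 ← R5 + 1411/65·R3.
R4 ← R4 / (12953/467).
R1 ← R1 − 1590/467·R4.
R2 ← R2 + 338/467·R4.
R3 ← R3 − 329/467·R4.
R5 ← R5 − 18084/467·R4.
R5 ← R5 / (-753936/12953).
R1 ← R1 + 28031/12953·R5.
R2 ← R2 − 17478/12953·R5.
R3 ← R3 + 15633/12953·R5.
R4 ← R4 − 18017/12953·R5.
Reading off the reduced rows gives u = -1, v = -6/5, w = 12/5, s = 3/2, t = 1.

u = -1, v = -6/5, w = 12/5, s = 3/2, t = 1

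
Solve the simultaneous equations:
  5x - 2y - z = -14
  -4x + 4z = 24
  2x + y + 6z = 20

x = -2, y = 0, z = 4

Row-reduce the augmented matrix:
R1 ← R1 / (5).
R2 ← R2 + 4·R1.
R3 ← R3 − 2·R1.
R2 ← R2 / (-8/5).
R1 ← R1 + 2/5·R2.
R3 ← R3 − 9/5·R2.
R3 ← R3 / (10).
R1 ← R1 + 1·R3.
R2 ← R2 + 2·R3.
Reading off the reduced rows gives x = -2, y = 0, z = 4.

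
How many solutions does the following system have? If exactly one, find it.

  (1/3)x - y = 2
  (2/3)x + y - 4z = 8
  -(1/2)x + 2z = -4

no solution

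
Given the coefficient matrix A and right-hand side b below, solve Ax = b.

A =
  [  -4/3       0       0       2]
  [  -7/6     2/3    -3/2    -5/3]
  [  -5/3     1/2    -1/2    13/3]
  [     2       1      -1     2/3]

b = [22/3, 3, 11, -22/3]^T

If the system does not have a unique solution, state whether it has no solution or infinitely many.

infinitely many solutions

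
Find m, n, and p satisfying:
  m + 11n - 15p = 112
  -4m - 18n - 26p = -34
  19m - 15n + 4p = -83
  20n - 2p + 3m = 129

m = 1, n = 6, p = -3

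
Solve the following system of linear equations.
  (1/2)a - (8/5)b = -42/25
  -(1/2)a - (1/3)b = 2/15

a = -4/5, b = 4/5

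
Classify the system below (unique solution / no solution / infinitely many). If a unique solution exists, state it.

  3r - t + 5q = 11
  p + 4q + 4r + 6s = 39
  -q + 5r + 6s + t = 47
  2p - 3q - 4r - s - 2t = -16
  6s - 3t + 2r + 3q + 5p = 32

Row-reduce the augmented matrix:
Swap R1 and R2.
R4 ← R4 − 2·R1.
R5 ← R5 − 5·R1.
R2 ← R2 / (5).
R1 ← R1 − 4·R2.
R3 ← R3 + 1·R2.
R4 ← R4 + 11·R2.
R5 ← R5 + 17·R2.
R3 ← R3 / (28/5).
R1 ← R1 − 8/5·R3.
R2 ← R2 − 3/5·R3.
R4 ← R4 + 27/5·R3.
R5 ← R5 + 39/5·R3.
R4 ← R4 / (-101/14).
R1 ← R1 − 30/7·R4.
R2 ← R2 + 9/14·R4.
R3 ← R3 − 15/14·R4.
R5 ← R5 + 219/14·R4.
R5 ← R5 / (217/101).
R1 ← R1 + 148/101·R5.
R2 ← R2 − 2/101·R5.
R3 ← R3 + 37/101·R5.
R4 ← R4 − 48/101·R5.
Reading off the reduced rows gives p = -3, q = -1, r = 4, s = 5, t = -4.

p = -3, q = -1, r = 4, s = 5, t = -4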